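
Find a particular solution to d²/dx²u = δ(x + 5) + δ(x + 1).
\frac{|x + 5|}{2} + \frac{|x + 1|}{2}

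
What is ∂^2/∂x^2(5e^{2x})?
20 e^{2 x}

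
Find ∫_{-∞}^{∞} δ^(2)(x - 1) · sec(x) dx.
\left(1 + 2 \tan^{2}{\left(1 \right)}\right) \sec{\left(1 \right)}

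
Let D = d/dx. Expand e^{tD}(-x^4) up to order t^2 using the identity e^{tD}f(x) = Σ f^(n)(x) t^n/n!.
x^{2} \left(- 6 t^{2} - 4 t x - x^{2}\right)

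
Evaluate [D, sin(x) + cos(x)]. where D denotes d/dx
- \sin{\left(x \right)} + \cos{\left(x \right)}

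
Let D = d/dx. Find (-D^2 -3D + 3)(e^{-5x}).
- 7 e^{- 5 x}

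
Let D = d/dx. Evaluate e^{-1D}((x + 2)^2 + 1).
x^{2} + 2 x + 2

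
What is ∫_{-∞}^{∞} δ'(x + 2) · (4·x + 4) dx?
-4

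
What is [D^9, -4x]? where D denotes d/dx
-36D^{8}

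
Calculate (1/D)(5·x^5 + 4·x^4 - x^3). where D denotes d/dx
\frac{5 x^{6}}{6} + \frac{4 x^{5}}{5} - \frac{x^{4}}{4}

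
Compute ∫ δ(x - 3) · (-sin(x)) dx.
- \sin{\left(3 \right)}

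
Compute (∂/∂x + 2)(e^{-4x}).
- 2 e^{- 4 x}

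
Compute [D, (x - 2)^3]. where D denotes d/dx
3 \left(x - 2\right)^{2}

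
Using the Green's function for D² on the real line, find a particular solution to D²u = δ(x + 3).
\frac{|x + 3|}{2}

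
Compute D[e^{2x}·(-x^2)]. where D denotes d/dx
2 x \left(- x - 1\right) e^{2 x}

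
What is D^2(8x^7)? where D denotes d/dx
336 x^{5}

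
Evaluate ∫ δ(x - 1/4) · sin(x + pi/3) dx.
\sin{\left(\frac{1}{4} + \frac{\pi}{3} \right)}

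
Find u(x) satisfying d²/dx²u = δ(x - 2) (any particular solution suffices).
\frac{|x - 2|}{2}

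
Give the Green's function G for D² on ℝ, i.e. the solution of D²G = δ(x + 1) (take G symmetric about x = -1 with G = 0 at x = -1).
\frac{|x + 1|}{2}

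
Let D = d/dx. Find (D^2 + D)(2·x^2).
4 x + 4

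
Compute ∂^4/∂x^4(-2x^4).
-48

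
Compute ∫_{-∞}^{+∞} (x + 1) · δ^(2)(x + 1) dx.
0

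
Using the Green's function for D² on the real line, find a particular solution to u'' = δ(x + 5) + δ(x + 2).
\frac{|x + 5|}{2} + \frac{|x + 2|}{2}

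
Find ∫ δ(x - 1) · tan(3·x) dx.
\tan{\left(3 \right)}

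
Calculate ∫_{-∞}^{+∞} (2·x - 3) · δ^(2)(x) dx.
0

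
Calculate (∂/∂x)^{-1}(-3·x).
- \frac{3 x^{2}}{2}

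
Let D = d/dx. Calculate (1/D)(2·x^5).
\frac{x^{6}}{3}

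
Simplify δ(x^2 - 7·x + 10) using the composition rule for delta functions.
\frac{\delta(x - 2) + \delta(x - 5)}{3}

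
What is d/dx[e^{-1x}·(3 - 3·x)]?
3 \left(x - 2\right) e^{- x}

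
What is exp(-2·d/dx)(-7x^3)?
- 7 x^{3} + 42 x^{2} - 84 x + 56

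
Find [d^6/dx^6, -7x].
-42\frac{d^{5}}{dx^{5}}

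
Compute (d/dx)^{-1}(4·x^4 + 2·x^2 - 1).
\frac{4 x^{5}}{5} + \frac{2 x^{3}}{3} - x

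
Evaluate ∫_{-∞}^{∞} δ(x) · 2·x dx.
0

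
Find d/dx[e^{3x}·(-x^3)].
3 x^{2} \left(- x - 1\right) e^{3 x}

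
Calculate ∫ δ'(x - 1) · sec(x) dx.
- \tan{\left(1 \right)} \sec{\left(1 \right)}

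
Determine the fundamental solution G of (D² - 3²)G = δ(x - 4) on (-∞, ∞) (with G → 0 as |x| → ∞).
-\frac{e^{-3|x - 4|}}{6}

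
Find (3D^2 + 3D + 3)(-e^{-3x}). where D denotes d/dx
- 21 e^{- 3 x}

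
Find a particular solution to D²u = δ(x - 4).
\frac{|x - 4|}{2}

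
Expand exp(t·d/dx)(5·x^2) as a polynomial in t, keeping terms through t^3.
5 t^{2} + 10 t x + 5 x^{2}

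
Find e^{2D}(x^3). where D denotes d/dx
x^{3} + 6 x^{2} + 12 x + 8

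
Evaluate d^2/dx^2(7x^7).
294 x^{5}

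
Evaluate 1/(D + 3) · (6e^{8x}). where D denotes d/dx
\frac{6 e^{8 x}}{11}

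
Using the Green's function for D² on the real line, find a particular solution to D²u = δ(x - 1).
\frac{|x - 1|}{2}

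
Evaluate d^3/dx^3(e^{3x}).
27 e^{3 x}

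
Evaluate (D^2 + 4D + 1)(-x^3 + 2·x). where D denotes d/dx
- x^{3} - 12 x^{2} - 4 x + 8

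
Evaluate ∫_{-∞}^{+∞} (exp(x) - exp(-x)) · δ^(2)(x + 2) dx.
- 2 \sinh{\left(2 \right)}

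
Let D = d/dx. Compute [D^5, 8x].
40D^{4}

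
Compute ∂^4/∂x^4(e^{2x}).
16 e^{2 x}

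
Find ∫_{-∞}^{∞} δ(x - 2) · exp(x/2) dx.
e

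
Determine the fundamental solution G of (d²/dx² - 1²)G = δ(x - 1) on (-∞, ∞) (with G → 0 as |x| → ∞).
-\frac{e^{-|x - 1|}}{2}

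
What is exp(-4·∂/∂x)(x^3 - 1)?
x^{3} - 12 x^{2} + 48 x - 65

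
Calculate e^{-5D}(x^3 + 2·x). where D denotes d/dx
x^{3} - 15 x^{2} + 77 x - 135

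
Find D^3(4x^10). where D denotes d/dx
2880 x^{7}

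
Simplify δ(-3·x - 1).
\frac{\delta(x + 1/3)}{3}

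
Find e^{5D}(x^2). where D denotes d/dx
x^{2} + 10 x + 25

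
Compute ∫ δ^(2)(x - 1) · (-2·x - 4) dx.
0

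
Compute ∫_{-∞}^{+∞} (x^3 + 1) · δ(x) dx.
1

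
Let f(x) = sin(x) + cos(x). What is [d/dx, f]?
- \sin{\left(x \right)} + \cos{\left(x \right)}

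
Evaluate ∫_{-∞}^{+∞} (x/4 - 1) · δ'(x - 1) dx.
- \frac{1}{4}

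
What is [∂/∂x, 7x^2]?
14 x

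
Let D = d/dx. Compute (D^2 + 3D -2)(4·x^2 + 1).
- 8 x^{2} + 24 x + 6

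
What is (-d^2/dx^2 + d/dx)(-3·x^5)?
15 x^{3} \left(4 - x\right)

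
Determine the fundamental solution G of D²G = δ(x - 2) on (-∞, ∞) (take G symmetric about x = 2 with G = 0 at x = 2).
\frac{|x - 2|}{2}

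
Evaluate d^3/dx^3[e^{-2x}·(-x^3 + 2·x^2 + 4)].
2 \left(4 x^{3} - 26 x^{2} + 42 x - 31\right) e^{- 2 x}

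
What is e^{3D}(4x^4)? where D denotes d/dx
4 x^{4} + 48 x^{3} + 216 x^{2} + 432 x + 324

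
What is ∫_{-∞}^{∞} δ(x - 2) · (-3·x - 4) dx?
-10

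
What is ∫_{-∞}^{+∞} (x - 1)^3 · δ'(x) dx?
-3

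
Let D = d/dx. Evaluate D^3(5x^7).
1050 x^{4}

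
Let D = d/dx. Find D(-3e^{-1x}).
3 e^{- x}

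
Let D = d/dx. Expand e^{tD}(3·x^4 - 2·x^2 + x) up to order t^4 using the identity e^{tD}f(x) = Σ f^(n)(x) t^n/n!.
3 t^{4} + 12 t^{3} x + t^{2} \left(18 x^{2} - 2\right) + t \left(12 x^{3} - 4 x + 1\right) + 3 x^{4} - 2 x^{2} + x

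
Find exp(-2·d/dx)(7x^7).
7 x^{7} - 98 x^{6} + 588 x^{5} - 1960 x^{4} + 3920 x^{3} - 4704 x^{2} + 3136 x - 896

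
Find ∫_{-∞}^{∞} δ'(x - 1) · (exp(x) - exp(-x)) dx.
- 2 \cosh{\left(1 \right)}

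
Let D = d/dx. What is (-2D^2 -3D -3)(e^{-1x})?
- 2 e^{- x}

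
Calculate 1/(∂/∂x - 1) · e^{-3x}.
- \frac{e^{- 3 x}}{4}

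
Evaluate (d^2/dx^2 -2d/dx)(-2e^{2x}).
0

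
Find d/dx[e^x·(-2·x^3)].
2 x^{2} \left(- x - 3\right) e^{x}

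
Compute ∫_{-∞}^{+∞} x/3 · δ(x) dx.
0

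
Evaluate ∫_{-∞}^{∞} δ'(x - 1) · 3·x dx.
-3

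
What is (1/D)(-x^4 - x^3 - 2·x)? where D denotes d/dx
- \frac{x^{5}}{5} - \frac{x^{4}}{4} - x^{2}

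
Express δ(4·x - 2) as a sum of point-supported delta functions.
\frac{\delta(x - 1/2)}{4}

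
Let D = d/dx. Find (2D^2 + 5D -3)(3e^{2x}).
45 e^{2 x}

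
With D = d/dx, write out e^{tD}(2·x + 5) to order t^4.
2 t + 2 x + 5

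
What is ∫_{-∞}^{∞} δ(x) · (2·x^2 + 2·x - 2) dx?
-2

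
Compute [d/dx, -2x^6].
- 12 x^{5}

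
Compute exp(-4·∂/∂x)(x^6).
x^{6} - 24 x^{5} + 240 x^{4} - 1280 x^{3} + 3840 x^{2} - 6144 x + 4096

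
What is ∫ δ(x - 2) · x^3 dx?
8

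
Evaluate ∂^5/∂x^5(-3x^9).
- 45360 x^{4}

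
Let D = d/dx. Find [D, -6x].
-6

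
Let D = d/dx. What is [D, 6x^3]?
18 x^{2}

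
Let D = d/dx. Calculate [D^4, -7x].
-28D^{3}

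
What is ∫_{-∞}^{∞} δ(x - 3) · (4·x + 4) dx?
16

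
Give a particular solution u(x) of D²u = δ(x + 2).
\frac{|x + 2|}{2}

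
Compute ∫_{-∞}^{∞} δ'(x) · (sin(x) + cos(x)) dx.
-1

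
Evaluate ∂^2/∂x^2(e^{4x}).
16 e^{4 x}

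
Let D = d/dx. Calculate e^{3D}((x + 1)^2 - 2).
x^{2} + 8 x + 14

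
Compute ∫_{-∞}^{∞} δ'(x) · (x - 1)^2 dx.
2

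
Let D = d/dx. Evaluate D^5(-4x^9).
- 60480 x^{4}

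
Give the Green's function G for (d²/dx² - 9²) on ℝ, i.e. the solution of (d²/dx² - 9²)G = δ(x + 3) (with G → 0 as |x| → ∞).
-\frac{e^{-9|x + 3|}}{18}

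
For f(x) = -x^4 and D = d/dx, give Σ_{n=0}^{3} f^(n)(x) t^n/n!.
x \left(- 4 t^{3} - 6 t^{2} x - 4 t x^{2} - x^{3}\right)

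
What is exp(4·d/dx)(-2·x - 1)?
- 2 x - 9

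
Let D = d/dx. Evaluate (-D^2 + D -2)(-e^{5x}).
22 e^{5 x}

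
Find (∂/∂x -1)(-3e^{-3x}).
12 e^{- 3 x}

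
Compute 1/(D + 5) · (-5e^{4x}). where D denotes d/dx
- \frac{5 e^{4 x}}{9}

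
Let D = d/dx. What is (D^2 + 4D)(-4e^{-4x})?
0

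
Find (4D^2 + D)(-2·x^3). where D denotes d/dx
6 x \left(- x - 8\right)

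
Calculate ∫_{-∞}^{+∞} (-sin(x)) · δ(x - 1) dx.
- \sin{\left(1 \right)}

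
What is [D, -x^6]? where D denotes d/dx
- 6 x^{5}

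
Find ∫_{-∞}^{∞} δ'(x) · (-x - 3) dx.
1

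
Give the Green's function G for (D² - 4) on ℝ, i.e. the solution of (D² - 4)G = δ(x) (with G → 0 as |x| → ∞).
-\frac{e^{-2|x|}}{4}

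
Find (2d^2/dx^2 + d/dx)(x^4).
4 x^{2} \left(x + 6\right)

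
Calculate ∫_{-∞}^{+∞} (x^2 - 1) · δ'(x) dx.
0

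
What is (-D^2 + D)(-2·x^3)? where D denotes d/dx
6 x \left(2 - x\right)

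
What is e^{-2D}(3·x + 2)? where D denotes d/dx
3 x - 4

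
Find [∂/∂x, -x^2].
- 2 x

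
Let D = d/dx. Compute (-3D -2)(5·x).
- 10 x - 15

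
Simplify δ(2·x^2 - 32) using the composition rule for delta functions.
\frac{\delta(x - 4) + \delta(x + 4)}{16}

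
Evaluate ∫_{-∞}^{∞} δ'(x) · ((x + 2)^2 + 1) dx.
-4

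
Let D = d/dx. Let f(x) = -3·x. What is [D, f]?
-3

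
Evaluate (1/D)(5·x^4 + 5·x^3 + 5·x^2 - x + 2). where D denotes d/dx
x^{5} + \frac{5 x^{4}}{4} + \frac{5 x^{3}}{3} - \frac{x^{2}}{2} + 2 x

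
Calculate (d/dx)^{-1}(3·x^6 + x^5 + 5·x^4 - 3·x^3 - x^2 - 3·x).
\frac{3 x^{7}}{7} + \frac{x^{6}}{6} + x^{5} - \frac{3 x^{4}}{4} - \frac{x^{3}}{3} - \frac{3 x^{2}}{2}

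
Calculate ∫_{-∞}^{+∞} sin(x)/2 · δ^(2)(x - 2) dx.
- \frac{\sin{\left(2 \right)}}{2}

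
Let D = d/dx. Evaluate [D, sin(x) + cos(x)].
- \sin{\left(x \right)} + \cos{\left(x \right)}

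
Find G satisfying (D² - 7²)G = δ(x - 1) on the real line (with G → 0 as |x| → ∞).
-\frac{e^{-7|x - 1|}}{14}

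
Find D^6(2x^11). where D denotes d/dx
665280 x^{5}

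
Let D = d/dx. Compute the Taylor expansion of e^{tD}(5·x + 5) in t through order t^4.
5 t + 5 x + 5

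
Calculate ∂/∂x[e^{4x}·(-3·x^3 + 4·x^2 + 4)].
\left(- 12 x^{3} + 7 x^{2} + 8 x + 16\right) e^{4 x}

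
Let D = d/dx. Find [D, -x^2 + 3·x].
3 - 2 x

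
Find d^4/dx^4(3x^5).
360 x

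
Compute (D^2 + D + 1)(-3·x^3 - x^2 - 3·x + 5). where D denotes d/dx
x \left(- 3 x^{2} - 10 x - 23\right)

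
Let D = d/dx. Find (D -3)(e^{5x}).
2 e^{5 x}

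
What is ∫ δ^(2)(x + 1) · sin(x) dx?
\sin{\left(1 \right)}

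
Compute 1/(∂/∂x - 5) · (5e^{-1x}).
- \frac{5 e^{- x}}{6}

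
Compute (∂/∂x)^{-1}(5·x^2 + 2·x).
\frac{5 x^{3}}{3} + x^{2}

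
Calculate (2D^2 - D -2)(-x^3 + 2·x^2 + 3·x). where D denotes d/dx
2 x^{3} - x^{2} - 22 x + 5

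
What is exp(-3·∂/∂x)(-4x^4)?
- 4 x^{4} + 48 x^{3} - 216 x^{2} + 432 x - 324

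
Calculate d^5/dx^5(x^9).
15120 x^{4}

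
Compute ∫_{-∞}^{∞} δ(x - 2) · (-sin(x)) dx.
- \sin{\left(2 \right)}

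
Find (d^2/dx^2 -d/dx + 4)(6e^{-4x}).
144 e^{- 4 x}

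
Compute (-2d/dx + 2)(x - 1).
2 x - 4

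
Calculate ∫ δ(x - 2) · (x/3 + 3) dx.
\frac{11}{3}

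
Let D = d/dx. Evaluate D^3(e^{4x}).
64 e^{4 x}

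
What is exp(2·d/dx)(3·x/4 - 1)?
\frac{3 x}{4} + \frac{1}{2}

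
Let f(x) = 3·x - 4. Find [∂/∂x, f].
3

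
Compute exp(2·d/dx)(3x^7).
3 x^{7} + 42 x^{6} + 252 x^{5} + 840 x^{4} + 1680 x^{3} + 2016 x^{2} + 1344 x + 384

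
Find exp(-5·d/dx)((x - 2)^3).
x^{3} - 21 x^{2} + 147 x - 343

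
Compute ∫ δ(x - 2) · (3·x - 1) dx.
5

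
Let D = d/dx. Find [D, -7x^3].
- 21 x^{2}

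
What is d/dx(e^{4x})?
4 e^{4 x}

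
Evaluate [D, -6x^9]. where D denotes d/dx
- 54 x^{8}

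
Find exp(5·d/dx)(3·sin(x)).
3 \sin{\left(x + 5 \right)}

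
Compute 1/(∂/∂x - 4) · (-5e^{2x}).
\frac{5 e^{2 x}}{2}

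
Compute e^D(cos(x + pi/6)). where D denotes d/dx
\cos{\left(x + \frac{\pi}{6} + 1 \right)}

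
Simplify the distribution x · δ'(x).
-\delta(x)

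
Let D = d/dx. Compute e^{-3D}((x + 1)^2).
x^{2} - 4 x + 4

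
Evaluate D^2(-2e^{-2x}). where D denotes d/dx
- 8 e^{- 2 x}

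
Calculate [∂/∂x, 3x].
3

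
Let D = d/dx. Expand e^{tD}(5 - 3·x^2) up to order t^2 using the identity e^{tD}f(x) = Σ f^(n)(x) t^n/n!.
- 3 t^{2} - 6 t x - 3 x^{2} + 5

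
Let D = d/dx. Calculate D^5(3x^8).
20160 x^{3}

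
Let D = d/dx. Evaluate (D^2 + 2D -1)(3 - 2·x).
2 x - 7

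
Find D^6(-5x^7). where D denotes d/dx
- 25200 x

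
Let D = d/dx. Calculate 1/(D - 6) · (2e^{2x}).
- \frac{e^{2 x}}{2}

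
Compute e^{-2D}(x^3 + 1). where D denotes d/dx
x^{3} - 6 x^{2} + 12 x - 7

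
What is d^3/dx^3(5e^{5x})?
625 e^{5 x}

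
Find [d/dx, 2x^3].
6 x^{2}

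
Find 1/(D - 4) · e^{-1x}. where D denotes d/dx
- \frac{e^{- x}}{5}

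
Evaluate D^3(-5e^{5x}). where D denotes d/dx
- 625 e^{5 x}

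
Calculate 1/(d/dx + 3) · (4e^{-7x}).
- e^{- 7 x}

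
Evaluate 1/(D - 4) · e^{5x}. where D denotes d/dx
e^{5 x}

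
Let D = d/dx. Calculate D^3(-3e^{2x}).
- 24 e^{2 x}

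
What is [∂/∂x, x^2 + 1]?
2 x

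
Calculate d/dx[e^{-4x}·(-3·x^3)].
x^{2} \left(12 x - 9\right) e^{- 4 x}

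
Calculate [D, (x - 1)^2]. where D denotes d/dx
2 x - 2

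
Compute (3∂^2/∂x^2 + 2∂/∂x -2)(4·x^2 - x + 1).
- 8 x^{2} + 18 x + 20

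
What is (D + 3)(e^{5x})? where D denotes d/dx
8 e^{5 x}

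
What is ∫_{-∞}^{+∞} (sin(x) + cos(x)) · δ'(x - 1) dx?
- \cos{\left(1 \right)} + \sin{\left(1 \right)}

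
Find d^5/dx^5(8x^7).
20160 x^{2}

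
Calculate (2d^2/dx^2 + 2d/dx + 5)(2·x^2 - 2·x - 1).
10 x^{2} - 2 x - 1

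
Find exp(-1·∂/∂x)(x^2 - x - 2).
x \left(x - 3\right)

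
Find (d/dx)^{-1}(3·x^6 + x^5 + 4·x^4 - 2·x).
\frac{3 x^{7}}{7} + \frac{x^{6}}{6} + \frac{4 x^{5}}{5} - x^{2}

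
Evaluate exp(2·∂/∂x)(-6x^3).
- 6 x^{3} - 36 x^{2} - 72 x - 48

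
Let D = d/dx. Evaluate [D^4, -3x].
-12D^{3}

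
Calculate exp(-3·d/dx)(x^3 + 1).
x^{3} - 9 x^{2} + 27 x - 26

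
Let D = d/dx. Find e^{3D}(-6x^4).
- 6 x^{4} - 72 x^{3} - 324 x^{2} - 648 x - 486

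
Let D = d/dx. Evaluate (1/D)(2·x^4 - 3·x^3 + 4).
\frac{2 x^{5}}{5} - \frac{3 x^{4}}{4} + 4 x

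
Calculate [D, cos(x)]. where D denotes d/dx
- \sin{\left(x \right)}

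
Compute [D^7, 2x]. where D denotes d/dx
14D^{6}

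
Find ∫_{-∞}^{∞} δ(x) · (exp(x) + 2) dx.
3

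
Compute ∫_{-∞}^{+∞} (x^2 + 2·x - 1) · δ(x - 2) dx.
7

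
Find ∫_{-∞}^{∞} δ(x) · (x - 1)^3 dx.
-1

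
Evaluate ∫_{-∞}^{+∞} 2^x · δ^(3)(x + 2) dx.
- \frac{\log{\left(2 \right)}^{3}}{4}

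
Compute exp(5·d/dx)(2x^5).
2 x^{5} + 50 x^{4} + 500 x^{3} + 2500 x^{2} + 6250 x + 6250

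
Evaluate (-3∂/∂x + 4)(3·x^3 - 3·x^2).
3 x \left(4 x^{2} - 13 x + 6\right)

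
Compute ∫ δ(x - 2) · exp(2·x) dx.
e^{4}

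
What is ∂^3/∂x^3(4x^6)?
480 x^{3}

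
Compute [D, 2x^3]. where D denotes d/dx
6 x^{2}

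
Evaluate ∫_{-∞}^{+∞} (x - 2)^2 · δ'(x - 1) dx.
2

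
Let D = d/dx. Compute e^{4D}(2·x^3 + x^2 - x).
2 x^{3} + 25 x^{2} + 103 x + 140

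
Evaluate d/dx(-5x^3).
- 15 x^{2}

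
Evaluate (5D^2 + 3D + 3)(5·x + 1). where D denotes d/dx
15 x + 18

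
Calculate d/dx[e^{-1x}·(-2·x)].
2 \left(x - 1\right) e^{- x}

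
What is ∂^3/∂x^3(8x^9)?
4032 x^{6}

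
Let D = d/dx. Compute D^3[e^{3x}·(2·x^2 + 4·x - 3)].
\left(54 x^{2} + 216 x + 63\right) e^{3 x}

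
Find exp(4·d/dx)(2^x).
2^{x + 4}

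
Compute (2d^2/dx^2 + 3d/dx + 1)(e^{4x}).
45 e^{4 x}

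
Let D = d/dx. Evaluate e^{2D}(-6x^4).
- 6 x^{4} - 48 x^{3} - 144 x^{2} - 192 x - 96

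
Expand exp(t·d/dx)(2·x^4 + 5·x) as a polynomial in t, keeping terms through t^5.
2 t^{4} + 8 t^{3} x + 12 t^{2} x^{2} + t \left(8 x^{3} + 5\right) + 2 x^{4} + 5 x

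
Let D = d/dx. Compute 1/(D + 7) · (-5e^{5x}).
- \frac{5 e^{5 x}}{12}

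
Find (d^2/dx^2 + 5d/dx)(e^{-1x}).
- 4 e^{- x}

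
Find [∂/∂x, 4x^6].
24 x^{5}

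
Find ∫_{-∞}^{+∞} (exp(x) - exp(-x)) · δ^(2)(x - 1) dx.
2 \sinh{\left(1 \right)}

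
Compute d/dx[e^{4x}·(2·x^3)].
x^{2} \left(8 x + 6\right) e^{4 x}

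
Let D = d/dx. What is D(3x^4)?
12 x^{3}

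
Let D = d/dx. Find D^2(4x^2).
8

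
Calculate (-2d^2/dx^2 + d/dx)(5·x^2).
10 x - 20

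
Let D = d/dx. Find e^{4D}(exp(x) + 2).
e^{x + 4} + 2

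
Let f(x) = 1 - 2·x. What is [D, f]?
-2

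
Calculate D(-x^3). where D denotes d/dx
- 3 x^{2}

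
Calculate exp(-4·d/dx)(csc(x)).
\csc{\left(x - 4 \right)}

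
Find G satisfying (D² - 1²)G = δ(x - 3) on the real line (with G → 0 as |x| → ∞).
-\frac{e^{-|x - 3|}}{2}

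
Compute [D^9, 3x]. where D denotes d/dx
27D^{8}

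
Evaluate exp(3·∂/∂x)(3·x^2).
3 x^{2} + 18 x + 27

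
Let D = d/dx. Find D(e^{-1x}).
- e^{- x}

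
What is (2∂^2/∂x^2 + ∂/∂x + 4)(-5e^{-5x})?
- 245 e^{- 5 x}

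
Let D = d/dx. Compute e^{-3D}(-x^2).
- x^{2} + 6 x - 9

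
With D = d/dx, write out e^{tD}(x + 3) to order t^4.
t + x + 3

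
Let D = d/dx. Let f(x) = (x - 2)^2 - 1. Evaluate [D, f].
2 x - 4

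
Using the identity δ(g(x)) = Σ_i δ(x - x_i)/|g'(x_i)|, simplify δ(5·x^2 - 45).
\frac{\delta(x - 3) + \delta(x + 3)}{30}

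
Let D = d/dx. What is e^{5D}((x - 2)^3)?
x^{3} + 9 x^{2} + 27 x + 27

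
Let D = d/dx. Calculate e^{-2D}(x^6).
x^{6} - 12 x^{5} + 60 x^{4} - 160 x^{3} + 240 x^{2} - 192 x + 64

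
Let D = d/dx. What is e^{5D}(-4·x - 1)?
- 4 x - 21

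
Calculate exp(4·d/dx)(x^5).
x^{5} + 20 x^{4} + 160 x^{3} + 640 x^{2} + 1280 x + 1024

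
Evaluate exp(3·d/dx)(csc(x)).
\csc{\left(x + 3 \right)}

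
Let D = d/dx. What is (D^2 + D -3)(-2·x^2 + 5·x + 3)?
6 x^{2} - 19 x - 8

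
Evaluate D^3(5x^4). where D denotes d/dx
120 x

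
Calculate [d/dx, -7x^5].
- 35 x^{4}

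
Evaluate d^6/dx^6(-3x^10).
- 453600 x^{4}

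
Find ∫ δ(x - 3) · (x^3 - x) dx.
24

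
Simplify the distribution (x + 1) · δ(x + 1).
0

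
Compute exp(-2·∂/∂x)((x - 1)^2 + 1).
x^{2} - 6 x + 10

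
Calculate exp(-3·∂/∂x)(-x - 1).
2 - x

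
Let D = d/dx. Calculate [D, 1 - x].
-1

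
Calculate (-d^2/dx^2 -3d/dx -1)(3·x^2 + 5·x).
- 3 x^{2} - 23 x - 21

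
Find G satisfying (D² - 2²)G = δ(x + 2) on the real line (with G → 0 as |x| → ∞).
-\frac{e^{-2|x + 2|}}{4}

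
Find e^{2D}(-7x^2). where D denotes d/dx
- 7 x^{2} - 28 x - 28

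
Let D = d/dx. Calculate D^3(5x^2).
0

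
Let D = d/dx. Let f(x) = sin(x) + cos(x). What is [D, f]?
- \sin{\left(x \right)} + \cos{\left(x \right)}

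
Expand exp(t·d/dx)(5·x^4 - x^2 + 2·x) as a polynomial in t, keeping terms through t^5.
5 t^{4} + 20 t^{3} x + t^{2} \left(30 x^{2} - 1\right) + 2 t \left(10 x^{3} - x + 1\right) + 5 x^{4} - x^{2} + 2 x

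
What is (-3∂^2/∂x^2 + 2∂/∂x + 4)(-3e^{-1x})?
3 e^{- x}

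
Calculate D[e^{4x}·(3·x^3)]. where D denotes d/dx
x^{2} \left(12 x + 9\right) e^{4 x}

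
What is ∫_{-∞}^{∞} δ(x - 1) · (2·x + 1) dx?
3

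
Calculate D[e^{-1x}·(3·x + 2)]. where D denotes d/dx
\left(1 - 3 x\right) e^{- x}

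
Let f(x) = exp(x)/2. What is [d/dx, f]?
\frac{e^{x}}{2}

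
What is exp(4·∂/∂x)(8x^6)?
8 x^{6} + 192 x^{5} + 1920 x^{4} + 10240 x^{3} + 30720 x^{2} + 49152 x + 32768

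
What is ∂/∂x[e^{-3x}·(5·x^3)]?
15 x^{2} \left(1 - x\right) e^{- 3 x}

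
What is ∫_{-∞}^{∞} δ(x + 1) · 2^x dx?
\frac{1}{2}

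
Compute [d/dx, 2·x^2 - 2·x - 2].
4 x - 2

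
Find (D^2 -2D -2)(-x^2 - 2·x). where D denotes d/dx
2 x^{2} + 8 x + 2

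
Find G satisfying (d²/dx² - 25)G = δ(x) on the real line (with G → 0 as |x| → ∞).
-\frac{e^{-5|x|}}{10}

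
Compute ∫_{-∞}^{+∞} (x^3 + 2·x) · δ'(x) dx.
-2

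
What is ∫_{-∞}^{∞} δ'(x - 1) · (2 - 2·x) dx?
2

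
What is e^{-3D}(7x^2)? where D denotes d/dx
7 x^{2} - 42 x + 63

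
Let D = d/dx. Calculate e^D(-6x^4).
- 6 x^{4} - 24 x^{3} - 36 x^{2} - 24 x - 6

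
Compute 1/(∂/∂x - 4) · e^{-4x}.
- \frac{e^{- 4 x}}{8}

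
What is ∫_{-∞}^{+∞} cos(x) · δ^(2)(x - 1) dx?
- \cos{\left(1 \right)}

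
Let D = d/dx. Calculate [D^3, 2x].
6D^{2}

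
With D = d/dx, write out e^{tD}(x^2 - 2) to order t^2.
t^{2} + 2 t x + x^{2} - 2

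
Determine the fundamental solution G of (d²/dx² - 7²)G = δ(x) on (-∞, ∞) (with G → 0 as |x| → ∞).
-\frac{e^{-7|x|}}{14}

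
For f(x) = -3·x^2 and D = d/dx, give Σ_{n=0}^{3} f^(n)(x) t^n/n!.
- 3 t^{2} - 6 t x - 3 x^{2}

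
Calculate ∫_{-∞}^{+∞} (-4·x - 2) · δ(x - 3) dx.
-14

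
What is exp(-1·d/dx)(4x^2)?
4 x^{2} - 8 x + 4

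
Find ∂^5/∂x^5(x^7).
2520 x^{2}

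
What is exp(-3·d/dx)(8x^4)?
8 x^{4} - 96 x^{3} + 432 x^{2} - 864 x + 648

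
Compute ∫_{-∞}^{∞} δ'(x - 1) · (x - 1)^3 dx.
0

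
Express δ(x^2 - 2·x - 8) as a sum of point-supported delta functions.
\frac{\delta(x + 2) + \delta(x - 4)}{6}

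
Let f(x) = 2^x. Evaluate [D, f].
2^{x} \log{\left(2 \right)}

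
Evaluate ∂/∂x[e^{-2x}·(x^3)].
x^{2} \left(3 - 2 x\right) e^{- 2 x}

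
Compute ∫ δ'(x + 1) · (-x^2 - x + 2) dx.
-1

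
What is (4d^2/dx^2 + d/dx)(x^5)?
5 x^{3} \left(x + 16\right)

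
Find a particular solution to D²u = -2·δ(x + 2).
-|x + 2|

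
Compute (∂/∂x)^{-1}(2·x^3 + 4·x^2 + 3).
\frac{x^{4}}{2} + \frac{4 x^{3}}{3} + 3 x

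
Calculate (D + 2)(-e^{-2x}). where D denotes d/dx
0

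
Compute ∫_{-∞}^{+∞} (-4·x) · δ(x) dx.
0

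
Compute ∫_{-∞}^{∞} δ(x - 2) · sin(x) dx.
\sin{\left(2 \right)}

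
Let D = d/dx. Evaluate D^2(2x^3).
12 x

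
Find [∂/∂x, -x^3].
- 3 x^{2}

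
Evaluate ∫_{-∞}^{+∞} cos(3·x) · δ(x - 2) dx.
\cos{\left(6 \right)}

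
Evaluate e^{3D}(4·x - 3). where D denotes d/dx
4 x + 9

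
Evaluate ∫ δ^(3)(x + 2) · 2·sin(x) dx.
2 \cos{\left(2 \right)}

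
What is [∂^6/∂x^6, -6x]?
-36\frac{d^{5}}{dx^{5}}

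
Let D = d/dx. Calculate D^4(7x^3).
0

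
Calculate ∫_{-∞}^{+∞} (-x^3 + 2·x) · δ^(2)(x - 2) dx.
-12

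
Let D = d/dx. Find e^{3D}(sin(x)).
\sin{\left(x + 3 \right)}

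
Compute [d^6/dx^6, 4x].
24\frac{d^{5}}{dx^{5}}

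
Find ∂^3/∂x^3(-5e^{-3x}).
135 e^{- 3 x}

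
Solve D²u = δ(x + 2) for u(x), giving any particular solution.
\frac{|x + 2|}{2}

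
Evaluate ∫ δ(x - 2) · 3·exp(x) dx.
3 e^{2}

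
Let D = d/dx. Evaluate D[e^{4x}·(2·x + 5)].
\left(8 x + 22\right) e^{4 x}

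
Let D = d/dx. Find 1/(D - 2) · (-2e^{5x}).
- \frac{2 e^{5 x}}{3}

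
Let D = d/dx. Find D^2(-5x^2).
-10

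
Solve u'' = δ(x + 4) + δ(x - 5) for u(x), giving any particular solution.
\frac{|x + 4|}{2} + \frac{|x - 5|}{2}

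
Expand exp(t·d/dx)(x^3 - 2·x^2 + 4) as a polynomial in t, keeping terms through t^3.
t^{3} + t^{2} \left(3 x - 2\right) + t x \left(3 x - 4\right) + x^{3} - 2 x^{2} + 4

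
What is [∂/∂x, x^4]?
4 x^{3}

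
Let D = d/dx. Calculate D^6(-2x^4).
0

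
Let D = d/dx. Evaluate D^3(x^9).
504 x^{6}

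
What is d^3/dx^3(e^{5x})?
125 e^{5 x}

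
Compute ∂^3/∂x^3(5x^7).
1050 x^{4}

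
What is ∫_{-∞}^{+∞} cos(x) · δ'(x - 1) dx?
\sin{\left(1 \right)}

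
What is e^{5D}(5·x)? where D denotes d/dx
5 x + 25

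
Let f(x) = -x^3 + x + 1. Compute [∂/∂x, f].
1 - 3 x^{2}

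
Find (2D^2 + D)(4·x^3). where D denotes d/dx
12 x \left(x + 4\right)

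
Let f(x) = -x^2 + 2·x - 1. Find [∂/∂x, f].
2 - 2 x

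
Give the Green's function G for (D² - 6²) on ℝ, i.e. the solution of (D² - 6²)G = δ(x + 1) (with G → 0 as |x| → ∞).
-\frac{e^{-6|x + 1|}}{12}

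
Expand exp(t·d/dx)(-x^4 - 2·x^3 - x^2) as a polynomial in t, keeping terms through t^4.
- t^{4} - 2 t^{3} \left(2 x + 1\right) - t^{2} \left(6 x^{2} + 6 x + 1\right) - 2 t x \left(2 x^{2} + 3 x + 1\right) - x^{4} - 2 x^{3} - x^{2}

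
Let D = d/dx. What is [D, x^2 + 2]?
2 x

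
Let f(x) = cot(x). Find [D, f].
- \frac{1}{\sin^{2}{\left(x \right)}}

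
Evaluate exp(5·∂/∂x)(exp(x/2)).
e^{\frac{x}{2} + \frac{5}{2}}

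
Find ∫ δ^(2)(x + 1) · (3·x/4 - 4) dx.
0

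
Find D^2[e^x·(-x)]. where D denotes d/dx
\left(- x - 2\right) e^{x}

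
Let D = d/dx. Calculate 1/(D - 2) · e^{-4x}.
- \frac{e^{- 4 x}}{6}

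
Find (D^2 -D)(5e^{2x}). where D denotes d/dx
10 e^{2 x}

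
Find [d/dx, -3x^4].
- 12 x^{3}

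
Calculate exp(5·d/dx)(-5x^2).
- 5 x^{2} - 50 x - 125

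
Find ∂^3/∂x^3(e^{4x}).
64 e^{4 x}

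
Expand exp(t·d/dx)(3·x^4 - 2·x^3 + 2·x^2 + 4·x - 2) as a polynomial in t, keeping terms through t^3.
t^{3} \left(12 x - 2\right) + t^{2} \left(18 x^{2} - 6 x + 2\right) + 2 t \left(6 x^{3} - 3 x^{2} + 2 x + 2\right) + 3 x^{4} - 2 x^{3} + 2 x^{2} + 4 x - 2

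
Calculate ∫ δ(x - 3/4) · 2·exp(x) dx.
2 e^{\frac{3}{4}}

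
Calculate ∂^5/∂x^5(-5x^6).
- 3600 x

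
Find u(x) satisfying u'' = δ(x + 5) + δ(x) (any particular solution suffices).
\frac{|x + 5|}{2} + \frac{|x|}{2}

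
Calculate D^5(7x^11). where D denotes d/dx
388080 x^{6}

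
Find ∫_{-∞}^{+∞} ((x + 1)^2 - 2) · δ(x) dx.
-1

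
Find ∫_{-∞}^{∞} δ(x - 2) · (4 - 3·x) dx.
-2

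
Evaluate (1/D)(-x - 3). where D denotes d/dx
- \frac{x^{2}}{2} - 3 x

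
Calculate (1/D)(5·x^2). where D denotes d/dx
\frac{5 x^{3}}{3}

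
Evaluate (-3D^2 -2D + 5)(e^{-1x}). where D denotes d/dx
4 e^{- x}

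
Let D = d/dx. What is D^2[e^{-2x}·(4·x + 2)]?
8 \left(2 x - 1\right) e^{- 2 x}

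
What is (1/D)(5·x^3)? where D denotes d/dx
\frac{5 x^{4}}{4}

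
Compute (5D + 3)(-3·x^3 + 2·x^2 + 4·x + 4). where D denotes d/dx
- 9 x^{3} - 39 x^{2} + 32 x + 32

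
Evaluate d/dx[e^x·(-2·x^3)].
2 x^{2} \left(- x - 3\right) e^{x}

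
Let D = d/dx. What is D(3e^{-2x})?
- 6 e^{- 2 x}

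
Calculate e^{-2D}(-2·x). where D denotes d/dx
4 - 2 x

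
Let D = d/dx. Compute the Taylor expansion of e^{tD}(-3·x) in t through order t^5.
- 3 t - 3 x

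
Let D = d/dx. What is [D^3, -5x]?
-15D^{2}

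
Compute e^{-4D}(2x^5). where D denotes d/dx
2 x^{5} - 40 x^{4} + 320 x^{3} - 1280 x^{2} + 2560 x - 2048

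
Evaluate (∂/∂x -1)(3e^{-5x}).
- 18 e^{- 5 x}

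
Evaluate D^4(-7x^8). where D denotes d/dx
- 11760 x^{4}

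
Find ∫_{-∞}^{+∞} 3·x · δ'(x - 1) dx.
-3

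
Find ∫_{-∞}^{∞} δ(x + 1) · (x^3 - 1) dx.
-2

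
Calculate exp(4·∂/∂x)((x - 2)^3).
x^{3} + 6 x^{2} + 12 x + 8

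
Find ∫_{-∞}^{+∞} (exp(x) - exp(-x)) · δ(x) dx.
0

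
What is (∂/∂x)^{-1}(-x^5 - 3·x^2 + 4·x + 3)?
- \frac{x^{6}}{6} - x^{3} + 2 x^{2} + 3 x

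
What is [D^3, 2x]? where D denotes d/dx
6D^{2}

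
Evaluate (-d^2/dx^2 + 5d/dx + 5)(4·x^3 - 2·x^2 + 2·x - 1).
20 x^{3} + 50 x^{2} - 34 x + 9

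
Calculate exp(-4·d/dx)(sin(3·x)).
\sin{\left(3 x - 12 \right)}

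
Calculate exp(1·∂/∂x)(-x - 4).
- x - 5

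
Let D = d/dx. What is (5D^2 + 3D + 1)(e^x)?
9 e^{x}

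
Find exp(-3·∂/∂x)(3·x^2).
3 x^{2} - 18 x + 27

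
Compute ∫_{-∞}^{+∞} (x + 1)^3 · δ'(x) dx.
-3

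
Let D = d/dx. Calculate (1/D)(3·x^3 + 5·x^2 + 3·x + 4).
\frac{3 x^{4}}{4} + \frac{5 x^{3}}{3} + \frac{3 x^{2}}{2} + 4 x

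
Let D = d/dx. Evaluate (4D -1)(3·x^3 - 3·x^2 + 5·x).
- 3 x^{3} + 39 x^{2} - 29 x + 20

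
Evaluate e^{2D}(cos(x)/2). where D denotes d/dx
\frac{\cos{\left(x + 2 \right)}}{2}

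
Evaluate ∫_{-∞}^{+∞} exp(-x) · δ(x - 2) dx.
e^{-2}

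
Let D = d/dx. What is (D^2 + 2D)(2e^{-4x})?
16 e^{- 4 x}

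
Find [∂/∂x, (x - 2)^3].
3 \left(x - 2\right)^{2}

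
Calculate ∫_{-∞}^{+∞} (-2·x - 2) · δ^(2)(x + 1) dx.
0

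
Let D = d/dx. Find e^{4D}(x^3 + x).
x^{3} + 12 x^{2} + 49 x + 68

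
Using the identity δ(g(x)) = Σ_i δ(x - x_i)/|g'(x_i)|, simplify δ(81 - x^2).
\frac{\delta(x - 9) + \delta(x + 9)}{18}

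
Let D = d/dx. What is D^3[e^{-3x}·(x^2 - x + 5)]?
9 \left(- 3 x^{2} + 9 x - 20\right) e^{- 3 x}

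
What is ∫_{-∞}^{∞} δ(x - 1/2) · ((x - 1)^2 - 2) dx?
- \frac{7}{4}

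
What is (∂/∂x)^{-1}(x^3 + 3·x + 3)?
\frac{x^{4}}{4} + \frac{3 x^{2}}{2} + 3 x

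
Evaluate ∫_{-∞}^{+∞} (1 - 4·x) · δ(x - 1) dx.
-3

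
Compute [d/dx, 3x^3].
9 x^{2}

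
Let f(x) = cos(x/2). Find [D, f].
- \frac{\sin{\left(\frac{x}{2} \right)}}{2}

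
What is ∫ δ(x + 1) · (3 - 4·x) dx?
7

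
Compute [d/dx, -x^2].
- 2 x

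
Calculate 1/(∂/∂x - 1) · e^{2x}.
e^{2 x}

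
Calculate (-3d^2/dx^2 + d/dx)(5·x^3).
15 x \left(x - 6\right)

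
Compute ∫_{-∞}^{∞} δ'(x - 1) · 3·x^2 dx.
-6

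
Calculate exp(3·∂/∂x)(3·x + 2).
3 x + 11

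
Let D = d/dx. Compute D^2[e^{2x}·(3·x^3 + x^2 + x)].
\left(12 x^{3} + 40 x^{2} + 30 x + 6\right) e^{2 x}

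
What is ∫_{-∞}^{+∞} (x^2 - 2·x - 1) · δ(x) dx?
-1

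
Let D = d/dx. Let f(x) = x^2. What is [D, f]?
2 x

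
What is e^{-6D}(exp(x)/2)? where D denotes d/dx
\frac{e^{x - 6}}{2}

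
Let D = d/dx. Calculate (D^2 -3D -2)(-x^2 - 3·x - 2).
2 x^{2} + 12 x + 11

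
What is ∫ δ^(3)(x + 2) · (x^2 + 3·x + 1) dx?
0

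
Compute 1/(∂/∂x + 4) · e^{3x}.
\frac{e^{3 x}}{7}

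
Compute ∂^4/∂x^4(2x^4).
48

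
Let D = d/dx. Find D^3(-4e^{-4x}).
256 e^{- 4 x}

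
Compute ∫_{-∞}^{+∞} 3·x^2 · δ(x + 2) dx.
12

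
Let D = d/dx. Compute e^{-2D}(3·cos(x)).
3 \cos{\left(x - 2 \right)}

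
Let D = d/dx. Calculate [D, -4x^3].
- 12 x^{2}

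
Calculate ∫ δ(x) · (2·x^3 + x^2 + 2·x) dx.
0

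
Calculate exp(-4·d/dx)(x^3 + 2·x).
x^{3} - 12 x^{2} + 50 x - 72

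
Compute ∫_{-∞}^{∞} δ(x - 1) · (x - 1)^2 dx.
0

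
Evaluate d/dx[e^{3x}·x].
\left(3 x + 1\right) e^{3 x}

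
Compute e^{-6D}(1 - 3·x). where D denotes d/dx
19 - 3 x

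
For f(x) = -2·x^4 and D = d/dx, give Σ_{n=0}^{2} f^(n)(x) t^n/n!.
2 x^{2} \left(- 6 t^{2} - 4 t x - x^{2}\right)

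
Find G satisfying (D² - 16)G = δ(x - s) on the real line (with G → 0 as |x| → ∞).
-\frac{e^{-4|x-s|}}{8}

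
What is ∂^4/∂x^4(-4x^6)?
- 1440 x^{2}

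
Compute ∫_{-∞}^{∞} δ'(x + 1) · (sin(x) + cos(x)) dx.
- \sin{\left(1 \right)} - \cos{\left(1 \right)}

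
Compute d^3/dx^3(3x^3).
18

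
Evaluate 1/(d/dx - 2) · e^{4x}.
\frac{e^{4 x}}{2}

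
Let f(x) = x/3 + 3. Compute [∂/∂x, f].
\frac{1}{3}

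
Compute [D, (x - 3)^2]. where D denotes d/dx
2 x - 6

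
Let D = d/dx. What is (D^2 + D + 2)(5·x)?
10 x + 5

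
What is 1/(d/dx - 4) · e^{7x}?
\frac{e^{7 x}}{3}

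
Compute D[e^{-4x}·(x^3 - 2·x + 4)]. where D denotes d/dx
\left(- 4 x^{3} + 3 x^{2} + 8 x - 18\right) e^{- 4 x}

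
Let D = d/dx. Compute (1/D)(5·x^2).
\frac{5 x^{3}}{3}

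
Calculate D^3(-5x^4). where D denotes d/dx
- 120 x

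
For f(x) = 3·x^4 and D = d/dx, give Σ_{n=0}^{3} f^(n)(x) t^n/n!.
3 x \left(4 t^{3} + 6 t^{2} x + 4 t x^{2} + x^{3}\right)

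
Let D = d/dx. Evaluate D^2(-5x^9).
- 360 x^{7}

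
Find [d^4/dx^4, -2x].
-8\frac{d^{3}}{dx^{3}}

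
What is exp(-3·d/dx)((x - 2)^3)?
x^{3} - 15 x^{2} + 75 x - 125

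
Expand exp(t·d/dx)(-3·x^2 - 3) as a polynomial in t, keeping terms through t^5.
- 3 t^{2} - 6 t x - 3 x^{2} - 3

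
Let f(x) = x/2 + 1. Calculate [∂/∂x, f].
\frac{1}{2}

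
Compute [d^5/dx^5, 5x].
25\frac{d^{4}}{dx^{4}}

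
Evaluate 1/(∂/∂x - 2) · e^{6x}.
\frac{e^{6 x}}{4}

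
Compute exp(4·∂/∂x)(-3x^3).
- 3 x^{3} - 36 x^{2} - 144 x - 192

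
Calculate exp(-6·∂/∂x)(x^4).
x^{4} - 24 x^{3} + 216 x^{2} - 864 x + 1296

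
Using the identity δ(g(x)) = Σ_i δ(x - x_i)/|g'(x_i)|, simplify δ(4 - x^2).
\frac{\delta(x - 2) + \delta(x + 2)}{4}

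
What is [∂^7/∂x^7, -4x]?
-28\frac{d^{6}}{dx^{6}}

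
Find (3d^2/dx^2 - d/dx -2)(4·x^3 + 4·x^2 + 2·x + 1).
- 8 x^{3} - 20 x^{2} + 60 x + 20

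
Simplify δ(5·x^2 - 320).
\frac{\delta(x - 8) + \delta(x + 8)}{80}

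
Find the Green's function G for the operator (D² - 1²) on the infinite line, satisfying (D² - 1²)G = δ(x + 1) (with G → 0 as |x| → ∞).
-\frac{e^{-|x + 1|}}{2}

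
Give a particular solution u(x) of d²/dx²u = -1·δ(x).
-\frac{|x|}{2}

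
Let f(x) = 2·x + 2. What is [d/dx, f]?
2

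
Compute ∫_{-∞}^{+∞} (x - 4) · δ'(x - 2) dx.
-1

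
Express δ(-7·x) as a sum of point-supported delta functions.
\frac{\delta(x)}{7}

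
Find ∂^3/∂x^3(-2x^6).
- 240 x^{3}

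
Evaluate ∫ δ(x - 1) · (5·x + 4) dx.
9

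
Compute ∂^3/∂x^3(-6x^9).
- 3024 x^{6}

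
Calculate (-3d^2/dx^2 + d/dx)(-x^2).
6 - 2 x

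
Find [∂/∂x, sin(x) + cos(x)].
- \sin{\left(x \right)} + \cos{\left(x \right)}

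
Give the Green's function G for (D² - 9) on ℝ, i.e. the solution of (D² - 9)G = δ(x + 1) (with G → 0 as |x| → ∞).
-\frac{e^{-3|x + 1|}}{6}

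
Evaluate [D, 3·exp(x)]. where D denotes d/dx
3 e^{x}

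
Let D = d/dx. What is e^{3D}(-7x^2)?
- 7 x^{2} - 42 x - 63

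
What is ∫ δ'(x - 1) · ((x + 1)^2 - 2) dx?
-4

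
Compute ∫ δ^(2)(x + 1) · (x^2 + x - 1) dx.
2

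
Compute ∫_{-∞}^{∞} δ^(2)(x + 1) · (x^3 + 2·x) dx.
-6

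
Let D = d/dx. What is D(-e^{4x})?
- 4 e^{4 x}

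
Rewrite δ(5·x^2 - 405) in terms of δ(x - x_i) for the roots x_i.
\frac{\delta(x - 9) + \delta(x + 9)}{90}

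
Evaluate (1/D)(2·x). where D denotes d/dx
x^{2}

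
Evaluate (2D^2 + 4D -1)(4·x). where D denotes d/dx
16 - 4 x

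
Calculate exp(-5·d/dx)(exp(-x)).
e^{5 - x}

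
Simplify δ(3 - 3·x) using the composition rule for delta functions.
\frac{\delta(x - 1)}{3}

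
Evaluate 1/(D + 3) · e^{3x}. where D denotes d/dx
\frac{e^{3 x}}{6}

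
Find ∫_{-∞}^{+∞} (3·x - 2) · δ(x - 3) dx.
7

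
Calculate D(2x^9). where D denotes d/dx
18 x^{8}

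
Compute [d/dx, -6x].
-6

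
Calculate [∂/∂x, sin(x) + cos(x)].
- \sin{\left(x \right)} + \cos{\left(x \right)}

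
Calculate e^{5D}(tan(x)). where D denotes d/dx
\tan{\left(x + 5 \right)}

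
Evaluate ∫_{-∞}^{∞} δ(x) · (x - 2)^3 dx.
-8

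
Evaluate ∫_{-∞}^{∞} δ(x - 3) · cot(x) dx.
\cot{\left(3 \right)}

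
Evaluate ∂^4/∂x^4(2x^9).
6048 x^{5}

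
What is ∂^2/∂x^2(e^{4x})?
16 e^{4 x}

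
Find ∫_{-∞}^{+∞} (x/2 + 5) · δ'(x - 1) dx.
- \frac{1}{2}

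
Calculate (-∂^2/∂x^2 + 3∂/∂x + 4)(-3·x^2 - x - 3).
- 12 x^{2} - 22 x - 9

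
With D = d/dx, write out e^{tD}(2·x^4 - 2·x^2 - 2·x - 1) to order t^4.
2 t^{4} + 8 t^{3} x + t^{2} \left(12 x^{2} - 2\right) - 2 t \left(- 4 x^{3} + 2 x + 1\right) + 2 x^{4} - 2 x^{2} - 2 x - 1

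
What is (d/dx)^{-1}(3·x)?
\frac{3 x^{2}}{2}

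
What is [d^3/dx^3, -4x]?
-12\frac{d^{2}}{dx^{2}}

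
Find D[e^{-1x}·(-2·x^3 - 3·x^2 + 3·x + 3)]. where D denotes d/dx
x \left(2 x^{2} - 3 x - 9\right) e^{- x}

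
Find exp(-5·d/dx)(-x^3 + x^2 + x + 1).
- x^{3} + 16 x^{2} - 84 x + 146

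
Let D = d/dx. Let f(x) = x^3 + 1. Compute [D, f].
3 x^{2}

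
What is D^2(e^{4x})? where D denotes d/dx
16 e^{4 x}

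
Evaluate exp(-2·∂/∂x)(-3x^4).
- 3 x^{4} + 24 x^{3} - 72 x^{2} + 96 x - 48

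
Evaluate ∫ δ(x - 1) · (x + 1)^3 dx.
8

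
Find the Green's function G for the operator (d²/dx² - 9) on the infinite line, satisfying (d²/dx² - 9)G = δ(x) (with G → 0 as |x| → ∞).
-\frac{e^{-3|x|}}{6}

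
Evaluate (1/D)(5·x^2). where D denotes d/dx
\frac{5 x^{3}}{3}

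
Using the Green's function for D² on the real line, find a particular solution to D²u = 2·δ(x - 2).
|x - 2|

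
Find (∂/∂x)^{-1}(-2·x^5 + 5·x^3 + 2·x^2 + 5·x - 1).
- \frac{x^{6}}{3} + \frac{5 x^{4}}{4} + \frac{2 x^{3}}{3} + \frac{5 x^{2}}{2} - x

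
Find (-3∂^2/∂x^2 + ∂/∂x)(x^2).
2 x - 6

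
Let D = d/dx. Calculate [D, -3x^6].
- 18 x^{5}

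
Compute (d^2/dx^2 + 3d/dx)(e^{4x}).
28 e^{4 x}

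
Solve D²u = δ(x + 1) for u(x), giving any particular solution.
\frac{|x + 1|}{2}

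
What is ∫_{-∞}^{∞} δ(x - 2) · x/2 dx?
1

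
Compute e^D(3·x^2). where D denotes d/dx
3 x^{2} + 6 x + 3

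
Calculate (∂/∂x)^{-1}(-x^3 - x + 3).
- \frac{x^{4}}{4} - \frac{x^{2}}{2} + 3 x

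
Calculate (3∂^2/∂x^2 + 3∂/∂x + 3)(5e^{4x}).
315 e^{4 x}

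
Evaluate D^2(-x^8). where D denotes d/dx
- 56 x^{6}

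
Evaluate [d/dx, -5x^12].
- 60 x^{11}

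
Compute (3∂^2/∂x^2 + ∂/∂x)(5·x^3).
15 x \left(x + 6\right)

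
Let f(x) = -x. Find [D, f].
-1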